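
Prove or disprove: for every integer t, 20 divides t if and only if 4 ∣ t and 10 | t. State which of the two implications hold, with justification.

Both implications hold.

(⟸) Suppose 4 ∣ t and 10 ∣ t. Any common multiple of 4 and 10 is a multiple of their lcm; here lcm(4, 10) = 4·10/gcd(4, 10) = 40/2 = 20, so 20 ∣ t.

(⟹) If 20 ∣ t, write t = 20q. Since 20 = 5·4, t = 4·(5q), so 4 ∣ t; and since 20 = 2·10, t = 10·(2q), so 10 ∣ t.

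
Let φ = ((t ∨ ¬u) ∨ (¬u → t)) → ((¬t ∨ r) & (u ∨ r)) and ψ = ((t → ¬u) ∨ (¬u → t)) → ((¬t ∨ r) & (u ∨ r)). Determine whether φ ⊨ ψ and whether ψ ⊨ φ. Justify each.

Both directions hold; the statement is true.

(⟹) Assume the antecedent. If r is true, the consequent reduces to true regardless of the other variables. If r is false, the antecedent forces (r = F, t = F, u = T), and the consequent holds there. Either way the consequent holds.

(⟸) Assume the antecedent. If r is true, the consequent reduces to true regardless of the other variables. If r is false, the antecedent forces (r = F, t = F, u = T), and the consequent holds there. Either way the consequent holds.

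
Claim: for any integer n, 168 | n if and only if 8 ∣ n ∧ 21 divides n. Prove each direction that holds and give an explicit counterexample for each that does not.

(→) If 168 ∣ n, write n = 168q. Since 168 = 21·8, n = 8·(21q), so 8 ∣ n; and since 168 = 8·21, n = 21·(8q), so 21 ∣ n.

(←) Suppose 8 ∣ n and 21 ∣ n. Any common multiple of 8 and 21 is a multiple of their lcm; here gcd(8, 21) = 1, so lcm(8, 21) = 8·21 = 168, so 168 ∣ n.

The biconditional holds.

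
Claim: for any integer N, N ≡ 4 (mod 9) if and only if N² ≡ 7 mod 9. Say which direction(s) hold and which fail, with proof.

The forward direction holds; the converse fails.

(⟹) Suppose N ≡ 4 (mod 9). Write N = 9j + 4. Then (9j + 4)² = 81j² + 72j + 16 = 9(9j² + 8j + 1) + 7, so N² ≡ 7 (mod 9).

(⟸) This fails: take N = 5. Then 5² = 25 ≡ 7 (mod 9), yet 5 ≡ 5 (mod 9), not 4.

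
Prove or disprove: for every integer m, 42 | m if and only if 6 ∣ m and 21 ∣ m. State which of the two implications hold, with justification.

(→) If 42 ∣ m, write m = 42q. Since 42 = 7·6, m = 6·(7q), so 6 ∣ m; and since 42 = 2·21, m = 21·(2q), so 21 ∣ m.

(←) Suppose 6 ∣ m and 21 ∣ m. Any common multiple of 6 and 21 is a multiple of their lcm; here lcm(6, 21) = 6·21/gcd(6, 21) = 126/3 = 42, so 42 ∣ m.

Equivalent; both directions hold.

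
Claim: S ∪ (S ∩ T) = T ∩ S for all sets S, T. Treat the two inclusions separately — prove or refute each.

(⊆) fails; (⊇) holds.

Forward inclusion. This inclusion fails. Take S = {1}, T = ∅; then 1 ∈ S ∪ (S ∩ T) but 1 ∉ T ∩ S.

Reverse inclusion. Let x ∈ T ∩ S. Then x ∈ S ∩ T, from which x ∈ S ∪ (S ∩ T).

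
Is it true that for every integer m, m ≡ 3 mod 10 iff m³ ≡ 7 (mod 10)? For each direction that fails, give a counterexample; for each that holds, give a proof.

The biconditional holds.

(⇒) Suppose m ≡ 3 mod 10. Write m = 10j + 3. Then (10j + 3)³ = 1000j³ + 900j² + 270j + 27 = 10(100j³ + 90j² + 27j + 2) + 7, so m³ ≡ 7 (mod 10).

(⇐) Conversely, suppose m³ ≡ 7 (mod 10). The only residue r in {0, …, 9} with r³ ≡ 7 (mod 10) is r = 3, so m ≡ 3 (mod 10).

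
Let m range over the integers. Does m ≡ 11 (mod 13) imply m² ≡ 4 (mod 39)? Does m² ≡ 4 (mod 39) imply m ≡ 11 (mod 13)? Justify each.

(⇒) This fails: take m = 24. Then 24 ≡ 11 (mod 13), but 24² = 576 ≡ 30 (mod 39), not 4.

(⇐) This fails: take m = 2. Then 2² = 4 ≡ 4 (mod 39), yet 2 ≡ 2 (mod 13), not 11.

Neither implication holds.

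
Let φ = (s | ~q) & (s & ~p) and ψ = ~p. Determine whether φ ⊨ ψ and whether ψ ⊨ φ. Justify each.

(→) Assume the antecedent. If p is true, the antecedent cannot hold. If p is false, ~p reduces to true regardless of the other variables. Either way ~p holds.

(←) This fails. Under p = F, s = F, q = F, the left side is false but the right side is true.

Not equivalent: only (⇒) holds.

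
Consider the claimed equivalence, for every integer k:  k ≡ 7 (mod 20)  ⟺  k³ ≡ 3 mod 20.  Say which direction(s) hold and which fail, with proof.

Both directions hold.

(←) Suppose k³ ≡ 3 (mod 20). The only residue r in {0, …, 19} with r³ ≡ 3 (mod 20) is r = 7, so k ≡ 7 (mod 20).

(→) Suppose k ≡ 7 (mod 20). Write k = 20j + 7. Then (20j + 7)³ = 8000j³ + 8400j² + 2940j + 343 = 20(400j³ + 420j² + 147j + 17) + 3, so k³ ≡ 3 (mod 20).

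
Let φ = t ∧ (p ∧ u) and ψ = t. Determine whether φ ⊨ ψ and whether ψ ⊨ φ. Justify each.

Forward direction. Assume the antecedent. If u is true, the antecedent forces (u = T, t = T, p = T), and t holds there. If u is false, the antecedent cannot hold. Either way t holds.

Converse. This fails. Under u = F, t = T, p = F, the left side is false but the right side is true.

Only the forward direction holds.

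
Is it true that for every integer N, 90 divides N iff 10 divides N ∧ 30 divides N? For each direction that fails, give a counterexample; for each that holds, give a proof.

[⇒] If 90 ∣ N, write N = 90q. Since 90 = 9·10, N = 10·(9q), so 10 ∣ N; and since 90 = 3·30, N = 30·(3q), so 30 ∣ N.

[⇐] This fails: take N = 30. Both 10 ∣ 30 and 30 ∣ 30, yet 30 is not a multiple of 90 (since 30 = 0·90 + 30), so 90 ∤ 30.

Not equivalent: only (⇒) holds.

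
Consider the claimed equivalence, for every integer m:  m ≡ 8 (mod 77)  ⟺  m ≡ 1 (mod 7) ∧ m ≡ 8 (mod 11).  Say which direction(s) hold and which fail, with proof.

Both directions hold.

(⟸) If m ≡ 1 (mod 7) and m ≡ 8 (mod 11), then by the Chinese remainder theorem m ≡ 8 (mod 77). This is exactly m ≡ 8 (mod 77).

(⟹) Suppose m ≡ 8 (mod 77); write m = 77j + 8. Since 7 ∣ 77, reducing mod 7 gives m ≡ 8 ≡ 1 (mod 7); since 11 ∣ 77, reducing mod 11 gives m ≡ 8 (mod 11).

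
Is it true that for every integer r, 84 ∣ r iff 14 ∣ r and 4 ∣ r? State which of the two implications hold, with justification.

Converse. This fails: take r = 28. Both 14 ∣ 28 and 4 ∣ 28, yet 28 is not a multiple of 84 (since 28 = 0·84 + 28), so 84 ∤ 28.

Forward direction. If 84 ∣ r, write r = 84q. Since 84 = 6·14, r = 14·(6q), so 14 ∣ r; and since 84 = 21·4, r = 4·(21q), so 4 ∣ r.

(⇒) holds; (⇐) fails.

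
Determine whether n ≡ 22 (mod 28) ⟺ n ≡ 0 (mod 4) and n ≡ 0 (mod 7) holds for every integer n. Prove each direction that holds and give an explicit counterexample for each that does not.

Neither implication holds.

(→) This fails: n = 22 gives 22 ≡ 22 (mod 28) but 22 ≡ 2 (mod 4), so the conjunction on the right does not hold.

(←) This fails: n = 0 satisfies both congruences on the right (0 ≡ 0 mod 4 and 0 ≡ 0 mod 7) yet 0 ≡ 0 (mod 28), not 22.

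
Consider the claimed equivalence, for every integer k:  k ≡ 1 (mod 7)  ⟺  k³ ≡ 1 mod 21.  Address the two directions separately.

Both directions fail.

(⇒) This fails: take k = 8. Then 8 ≡ 1 (mod 7), but 8³ = 512 ≡ 8 (mod 21), not 1.

(⇐) This fails: take k = 4. Then 4³ = 64 ≡ 1 (mod 21), yet 4 ≡ 4 (mod 7), not 1.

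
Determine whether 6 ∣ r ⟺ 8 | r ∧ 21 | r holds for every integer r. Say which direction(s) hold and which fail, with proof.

(⇒) This fails: take r = 6. Certainly 6 ∣ 6, but 8 ∤ 6.

(⇐) Suppose 8 ∣ r and 21 ∣ r. Any common multiple of 8 and 21 is a multiple of their lcm; here gcd(8, 21) = 1, so lcm(8, 21) = 8·21 = 168, so 168 ∣ r. Since 6 ∣ 168, it follows that 6 ∣ r.

(⇒) fails; (⇐) holds.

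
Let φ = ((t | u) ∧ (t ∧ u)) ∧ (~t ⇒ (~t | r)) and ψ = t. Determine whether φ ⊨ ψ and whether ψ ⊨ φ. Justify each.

Only the forward implication holds.

[⇐] This fails. Under u = F, r = F, t = T, the left side is false but the right side is true.

[⇒] Assume the antecedent. If u is true, the antecedent forces (u = T, r = F, t = T) or (u = T, r = T, t = T), and t holds there. If u is false, the antecedent cannot hold. Either way t holds.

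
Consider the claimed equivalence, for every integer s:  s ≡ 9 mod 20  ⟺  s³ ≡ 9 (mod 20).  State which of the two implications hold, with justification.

Both directions hold; the statement is true.

(⟹) Suppose s ≡ 9 mod 20. Write s = 20j + 9. Then (20j + 9)³ = 8000j³ + 10800j² + 4860j + 729 = 20(400j³ + 540j² + 243j + 36) + 9, so s³ ≡ 9 (mod 20).

(⟸) Conversely, suppose s³ ≡ 9 (mod 20). The only residue r in {0, …, 19} with r³ ≡ 9 (mod 20) is r = 9, so s ≡ 9 (mod 20).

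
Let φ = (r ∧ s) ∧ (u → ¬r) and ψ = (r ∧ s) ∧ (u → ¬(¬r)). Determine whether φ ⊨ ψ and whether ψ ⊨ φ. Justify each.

Forward direction. Assume the antecedent. If r is true, the antecedent forces (r = T, u = F, s = T), and (r ∧ s) ∧ (u → ¬(¬r)) holds there. If r is false, the antecedent cannot hold. Either way (r ∧ s) ∧ (u → ¬(¬r)) holds.

Converse. This fails. Under r = T, u = T, s = T, the left side is false but the right side is true.

(⇒) holds; (⇐) fails.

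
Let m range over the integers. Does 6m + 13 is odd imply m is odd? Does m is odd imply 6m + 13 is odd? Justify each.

The forward direction fails; the converse holds.

(→) This fails: take m = 6. Then 6m + 13 = 49, which is odd, yet m = 6 is even, not odd.

(←) Suppose m is odd. Since 6 is even, 6m is even for every m, so 6m + 13 has the same parity as 13, which is odd. Hence 6m + 13 is odd.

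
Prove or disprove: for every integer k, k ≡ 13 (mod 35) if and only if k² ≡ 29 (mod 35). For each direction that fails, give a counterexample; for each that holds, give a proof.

Only the forward implication holds.

(⇒) Suppose k ≡ 13 (mod 35). Write k = 35j + 13. Then (35j + 13)² = 1225j² + 910j + 169 = 35(35j² + 26j + 4) + 29, so k² ≡ 29 (mod 35).

(⇐) This fails: take k = 8. Then 8² = 64 ≡ 29 (mod 35), yet 8 ≡ 8 (mod 35), not 13.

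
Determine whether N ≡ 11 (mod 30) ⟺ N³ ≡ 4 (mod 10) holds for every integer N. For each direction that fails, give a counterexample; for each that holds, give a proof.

(⟹) This fails: take N = 11. Then 11 ≡ 11 (mod 30), but 11³ = 1331 ≡ 1 (mod 10), not 4.

(⟸) This fails: take N = 4. Then 4³ = 64 ≡ 4 (mod 10), yet 4 ≡ 4 (mod 30), not 11.

Both directions fail.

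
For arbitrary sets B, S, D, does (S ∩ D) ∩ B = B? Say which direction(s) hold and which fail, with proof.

Forward inclusion. Let x ∈ (S ∩ D) ∩ B. Then x ∈ B ∩ S ∩ D, from which x ∈ B.

Reverse inclusion. This inclusion fails. Take B = {1}, S = ∅, D = ∅; then 1 ∈ B but 1 ∉ (S ∩ D) ∩ B.

The sets are not equal: only the forward inclusion holds.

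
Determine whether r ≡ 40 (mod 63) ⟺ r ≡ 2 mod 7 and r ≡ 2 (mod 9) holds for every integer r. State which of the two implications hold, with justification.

Neither implication holds.

[⇒] This fails: r = 40 gives 40 ≡ 40 (mod 63) but 40 ≡ 5 (mod 7), so the conjunction on the right does not hold.

[⇐] This fails: r = 2 satisfies both congruences on the right (2 ≡ 2 mod 7 and 2 ≡ 2 mod 9) yet 2 ≡ 2 (mod 63), not 40.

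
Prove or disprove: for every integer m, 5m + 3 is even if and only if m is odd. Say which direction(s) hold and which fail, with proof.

Both implications hold.

(→) Suppose 5m + 3 is even. Since 5 is odd, 5m and m have the same parity, so 5m + 3 ≡ m + 3 (mod 2). As 3 is odd, 5m + 3 is even exactly when m is odd. Thus m is odd.

(←) Conversely, suppose m is odd; write m = 2j + 1. Then 5m + 3 = 5·(2j + 1) + 3 = 2·5j + 8, which is even.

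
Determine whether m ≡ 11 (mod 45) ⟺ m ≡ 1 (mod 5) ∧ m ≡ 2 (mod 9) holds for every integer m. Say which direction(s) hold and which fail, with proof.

Forward direction. Suppose m ≡ 11 (mod 45); write m = 45j + 11. Since 5 ∣ 45, reducing mod 5 gives m ≡ 11 ≡ 1 (mod 5); since 9 ∣ 45, reducing mod 9 gives m ≡ 11 ≡ 2 (mod 9).

Converse. If m ≡ 1 (mod 5) and m ≡ 2 (mod 9), then by the Chinese remainder theorem m ≡ 11 (mod 45). This is exactly m ≡ 11 (mod 45).

Equivalent; both directions hold.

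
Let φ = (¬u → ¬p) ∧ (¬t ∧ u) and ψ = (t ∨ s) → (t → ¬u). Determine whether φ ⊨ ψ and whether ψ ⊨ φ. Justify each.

Only the forward implication holds.

(⇒) Assume the antecedent. If p is true, the antecedent forces (p = T, t = F, s = F, u = T) or (p = T, t = F, s = T, u = T), and (t ∨ s) → (t → ¬u) holds there. If p is false, the antecedent forces (p = F, t = F, s = F, u = T) or (p = F, t = F, s = T, u = T), and (t ∨ s) → (t → ¬u) holds there. Either way (t ∨ s) → (t → ¬u) holds.

(⇐) This fails. Under p = F, t = F, s = F, u = F, the left side is false but the right side is true.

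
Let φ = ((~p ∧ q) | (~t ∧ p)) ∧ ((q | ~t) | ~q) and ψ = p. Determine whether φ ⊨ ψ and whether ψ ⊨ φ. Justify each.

Both directions fail.

[⇒] This fails. Under t = F, q = T, p = F, the left side is true but the right side is false.

[⇐] This fails. Under t = T, q = F, p = T, the left side is false but the right side is true.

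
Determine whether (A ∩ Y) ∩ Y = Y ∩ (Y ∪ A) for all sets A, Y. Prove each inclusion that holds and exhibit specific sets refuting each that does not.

(⊆) holds; (⊇) fails.

(⟹) Let x ∈ (A ∩ Y) ∩ Y. Then x ∈ A ∩ Y, from which x ∈ Y ∩ (Y ∪ A).

(⟸) This inclusion fails. Take A = ∅, Y = {1}; then 1 ∈ Y ∩ (Y ∪ A) but 1 ∉ (A ∩ Y) ∩ Y.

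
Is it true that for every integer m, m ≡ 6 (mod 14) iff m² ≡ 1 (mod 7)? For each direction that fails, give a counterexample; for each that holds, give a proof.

(⟹) Suppose m ≡ 6 (mod 14). Then m² ≡ 6² = 36 (mod 14), and since 7 ∣ 14, also m² ≡ 1 (mod 7).

(⟸) This fails: take m = 1. Then 1² = 1 ≡ 1 (mod 7), yet 1 ≡ 1 (mod 14), not 6.

Only the forward direction holds.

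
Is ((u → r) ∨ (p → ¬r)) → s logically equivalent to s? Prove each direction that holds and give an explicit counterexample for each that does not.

Both directions hold.

Forward direction. Assume the antecedent. If s is true, s reduces to true regardless of the other variables. If s is false, the antecedent cannot hold. Either way s holds.

Converse. Assume the antecedent. If s is true, ((u → r) ∨ (p → ¬r)) → s reduces to true regardless of the other variables. If s is false, the antecedent cannot hold. Either way ((u → r) ∨ (p → ¬r)) → s holds.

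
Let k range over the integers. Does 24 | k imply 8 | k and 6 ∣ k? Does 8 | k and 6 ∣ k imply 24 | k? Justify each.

Both directions hold; the statement is true.

(⇒) If 24 ∣ k, write k = 24q. Since 24 = 3·8, k = 8·(3q), so 8 ∣ k; and since 24 = 4·6, k = 6·(4q), so 6 ∣ k.

(⇐) Suppose 8 ∣ k and 6 ∣ k. Any common multiple of 8 and 6 is a multiple of their lcm; here lcm(8, 6) = 8·6/gcd(8, 6) = 48/2 = 24, so 24 ∣ k.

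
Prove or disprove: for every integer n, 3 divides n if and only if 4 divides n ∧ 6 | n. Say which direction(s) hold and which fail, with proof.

(→) This fails: take n = 3. Certainly 3 ∣ 3, but 4 ∤ 3.

(←) Suppose 4 ∣ n and 6 ∣ n. Any common multiple of 4 and 6 is a multiple of their lcm; here lcm(4, 6) = 4·6/gcd(4, 6) = 24/2 = 12, so 12 ∣ n. Since 3 ∣ 12, it follows that 3 ∣ n.

Only the converse holds.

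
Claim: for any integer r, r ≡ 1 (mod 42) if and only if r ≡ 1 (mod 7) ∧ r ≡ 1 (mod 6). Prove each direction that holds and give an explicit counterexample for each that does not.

Equivalent; both directions hold.

[⇒] Suppose r ≡ 1 (mod 42); write r = 42j + 1. Since 7 ∣ 42, reducing mod 7 gives r ≡ 1 (mod 7); since 6 ∣ 42, reducing mod 6 gives r ≡ 1 (mod 6).

[⇐] Conversely, if r ≡ 1 (mod 7) and r ≡ 1 (mod 6), then by the Chinese remainder theorem r ≡ 1 (mod 42). This is exactly r ≡ 1 (mod 42).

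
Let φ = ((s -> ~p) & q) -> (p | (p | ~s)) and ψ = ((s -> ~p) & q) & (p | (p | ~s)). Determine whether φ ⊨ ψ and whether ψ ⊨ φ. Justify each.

(⇒) fails; (⇐) holds.

Forward direction. This fails. Under p = F, q = F, s = F, the left side is true but the right side is false.

Converse. Assume the antecedent. If p is true, the consequent reduces to true regardless of the other variables. If p is false, the antecedent forces (p = F, q = T, s = F), and the consequent holds there. Either way the consequent holds.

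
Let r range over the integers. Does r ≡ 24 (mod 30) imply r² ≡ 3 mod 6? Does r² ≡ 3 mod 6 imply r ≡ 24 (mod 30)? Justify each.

Both directions fail.

(⇒) This fails: take r = 24. Then 24 ≡ 24 (mod 30), but 24² = 576 ≡ 0 (mod 6), not 3.

(⇐) This fails: take r = 3. Then 3² = 9 ≡ 3 (mod 6), yet 3 ≡ 3 (mod 30), not 24.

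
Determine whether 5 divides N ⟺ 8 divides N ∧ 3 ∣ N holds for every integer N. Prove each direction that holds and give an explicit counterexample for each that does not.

Both directions fail.

(⇒) This fails: take N = 5. Certainly 5 ∣ 5, but 8 ∤ 5.

(⇐) This fails: take N = 24. Both 8 ∣ 24 and 3 ∣ 24, yet 24 is not a multiple of 5 (since 24 = 4·5 + 4), so 5 ∤ 24.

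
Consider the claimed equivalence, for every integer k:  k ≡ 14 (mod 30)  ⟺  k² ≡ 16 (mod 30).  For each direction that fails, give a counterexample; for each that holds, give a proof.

[⇒] Suppose k ≡ 14 (mod 30). Write k = 30j + 14. Then (30j + 14)² = 900j² + 840j + 196 = 30(30j² + 28j + 6) + 16, so k² ≡ 16 (mod 30).

[⇐] This fails: take k = 4. Then 4² = 16 ≡ 16 (mod 30), yet 4 ≡ 4 (mod 30), not 14.

The forward direction holds; the converse fails.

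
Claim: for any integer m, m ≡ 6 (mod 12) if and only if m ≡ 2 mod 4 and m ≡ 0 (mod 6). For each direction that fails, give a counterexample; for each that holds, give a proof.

(⇐) If m ≡ 2 (mod 4) and m ≡ 0 (mod 6), then by the Chinese remainder theorem m ≡ 6 (mod 12). This is exactly m ≡ 6 (mod 12).

(⇒) Suppose m ≡ 6 (mod 12); write m = 12j + 6. Since 4 ∣ 12, reducing mod 4 gives m ≡ 6 ≡ 2 (mod 4); since 6 ∣ 12, reducing mod 6 gives m ≡ 6 ≡ 0 (mod 6).

Equivalent; both directions hold.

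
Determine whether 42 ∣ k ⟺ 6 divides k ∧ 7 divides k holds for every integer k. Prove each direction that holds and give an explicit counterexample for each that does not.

[⇒] If 42 ∣ k, write k = 42q. Since 42 = 7·6, k = 6·(7q), so 6 ∣ k; and since 42 = 6·7, k = 7·(6q), so 7 ∣ k.

[⇐] Suppose 6 ∣ k and 7 ∣ k. Any common multiple of 6 and 7 is a multiple of their lcm; here gcd(6, 7) = 1, so lcm(6, 7) = 6·7 = 42, so 42 ∣ k.

The biconditional holds.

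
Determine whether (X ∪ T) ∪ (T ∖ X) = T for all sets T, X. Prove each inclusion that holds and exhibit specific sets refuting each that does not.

Only the reverse inclusion holds.

(⟹) This inclusion fails. Take T = ∅, X = {1}; then 1 ∈ (X ∪ T) ∪ (T ∖ X) but 1 ∉ T.

(⟸) Let x ∈ T. Then either x ∈ T and x ∉ X; or x ∈ T ∩ X. In each case x ∈ (X ∪ T) ∪ (T ∖ X), so T ⊆ (X ∪ T) ∪ (T ∖ X).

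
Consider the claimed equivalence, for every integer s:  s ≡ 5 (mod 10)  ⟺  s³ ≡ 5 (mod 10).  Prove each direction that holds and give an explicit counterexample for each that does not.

(⟸) Suppose s³ ≡ 5 (mod 10). The only residue r in {0, …, 9} with r³ ≡ 5 (mod 10) is r = 5, so s ≡ 5 (mod 10).

(⟹) Suppose s ≡ 5 (mod 10). Write s = 10j + 5. Then (10j + 5)³ = 1000j³ + 1500j² + 750j + 125 = 10(100j³ + 150j² + 75j + 12) + 5, so s³ ≡ 5 (mod 10).

Both directions hold; the statement is true.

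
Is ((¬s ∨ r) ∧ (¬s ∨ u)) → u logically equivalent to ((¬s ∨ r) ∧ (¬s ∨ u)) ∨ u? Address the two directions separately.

Forward direction. This fails. Under u = F, s = T, r = F, the left side is true but the right side is false.

Converse. This fails. Under u = F, s = F, r = F, the left side is false but the right side is true.

Neither direction holds.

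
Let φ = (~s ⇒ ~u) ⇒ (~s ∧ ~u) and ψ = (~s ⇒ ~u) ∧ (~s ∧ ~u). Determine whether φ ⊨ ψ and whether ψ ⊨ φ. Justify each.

Forward direction. This fails. Under s = F, u = T, the left side is true but the right side is false.

Converse. Assume the antecedent. If s is true, the antecedent cannot hold. If s is false, (~s ⇒ ~u) ⇒ (~s ∧ ~u) reduces to true regardless of the other variables. Either way (~s ⇒ ~u) ⇒ (~s ∧ ~u) holds.

Only the reverse direction holds.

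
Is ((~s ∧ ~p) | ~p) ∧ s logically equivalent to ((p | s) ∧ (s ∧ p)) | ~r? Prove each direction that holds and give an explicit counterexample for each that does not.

(⟹) This fails. Under p = F, s = T, r = T, the left side is true but the right side is false.

(⟸) This fails. Under p = F, s = F, r = F, the left side is false but the right side is true.

Neither implication holds.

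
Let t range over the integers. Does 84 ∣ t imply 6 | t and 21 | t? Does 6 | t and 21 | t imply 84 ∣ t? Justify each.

(⇒) holds; (⇐) fails.

(⟹) If 84 ∣ t, write t = 84q. Since 84 = 14·6, t = 6·(14q), so 6 ∣ t; and since 84 = 4·21, t = 21·(4q), so 21 ∣ t.

(⟸) This fails: take t = 42. Both 6 ∣ 42 and 21 ∣ 42, yet 42 is not a multiple of 84 (since 42 = 0·84 + 42), so 84 ∤ 42.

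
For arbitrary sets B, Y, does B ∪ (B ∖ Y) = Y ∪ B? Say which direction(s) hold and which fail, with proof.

Only the forward inclusion holds.

Forward inclusion. Let x ∈ B ∪ (B ∖ Y). Then either x ∈ B and x ∉ Y; or x ∈ B ∩ Y. In each case x ∈ Y ∪ B, so B ∪ (B ∖ Y) ⊆ Y ∪ B.

Reverse inclusion. This inclusion fails. Take B = ∅, Y = {1}; then 1 ∈ Y ∪ B but 1 ∉ B ∪ (B ∖ Y).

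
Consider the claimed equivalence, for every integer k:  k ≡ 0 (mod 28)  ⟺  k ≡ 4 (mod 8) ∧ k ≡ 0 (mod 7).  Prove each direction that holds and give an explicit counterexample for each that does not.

Forward direction. This fails: k = 0 gives 0 ≡ 0 (mod 28) but 0 ≡ 0 (mod 8), so the conjunction on the right does not hold.

Converse. If k ≡ 4 (mod 8) and k ≡ 0 (mod 7), then by the Chinese remainder theorem k ≡ 28 (mod 56). Since 28 ≡ 0 (mod 28) and 28 ∣ 56, we get k ≡ 0 (mod 28).

Not equivalent: only (⇐) holds.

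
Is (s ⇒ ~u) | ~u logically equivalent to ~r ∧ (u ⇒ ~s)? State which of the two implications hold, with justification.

(⇒) fails; (⇐) holds.

(⇒) This fails. Under r = T, u = F, s = F, the left side is true but the right side is false.

(⇐) Assume the antecedent. If u is true, the antecedent forces (r = F, u = T, s = F), and (s ⇒ ~u) | ~u holds there. If u is false, (s ⇒ ~u) | ~u reduces to true regardless of the other variables. Either way (s ⇒ ~u) | ~u holds.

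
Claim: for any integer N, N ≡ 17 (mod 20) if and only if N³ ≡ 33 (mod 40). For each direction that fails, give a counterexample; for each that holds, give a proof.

Not equivalent: only (⇐) holds.

[⇒] This fails: take N = 37. Then 37 ≡ 17 (mod 20), but 37³ = 50653 ≡ 13 (mod 40), not 33.

[⇐] Conversely, the residues r modulo 40 with r³ ≡ 33 (mod 40) are exactly {17}, and each is ≡ 17 (mod 20).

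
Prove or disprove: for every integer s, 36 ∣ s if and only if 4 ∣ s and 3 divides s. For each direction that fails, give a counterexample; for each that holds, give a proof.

[⇒] If 36 ∣ s, write s = 36q. Since 36 = 9·4, s = 4·(9q), so 4 ∣ s; and since 36 = 12·3, s = 3·(12q), so 3 ∣ s.

[⇐] This fails: take s = 12. Both 4 ∣ 12 and 3 ∣ 12, yet 12 is not a multiple of 36 (since 12 = 0·36 + 12), so 36 ∤ 12.

(⇒) holds; (⇐) fails.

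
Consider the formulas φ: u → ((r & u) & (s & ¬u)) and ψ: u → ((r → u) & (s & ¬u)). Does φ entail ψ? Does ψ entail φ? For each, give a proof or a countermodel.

Forward direction. Assume the antecedent. If u is true, the antecedent cannot hold. If u is false, u → ((r → u) & (s & ¬u)) reduces to true regardless of the other variables. Either way u → ((r → u) & (s & ¬u)) holds.

Converse. Assume the antecedent. If u is true, the antecedent cannot hold. If u is false, u → ((r & u) & (s & ¬u)) reduces to true regardless of the other variables. Either way u → ((r & u) & (s & ¬u)) holds.

Both directions hold; the statement is true.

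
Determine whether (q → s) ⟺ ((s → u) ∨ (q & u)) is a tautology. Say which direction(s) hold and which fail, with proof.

Neither direction holds.

(⟹) This fails. Under q = F, s = T, u = F, the left side is true but the right side is false.

(⟸) This fails. Under q = T, s = F, u = F, the left side is false but the right side is true.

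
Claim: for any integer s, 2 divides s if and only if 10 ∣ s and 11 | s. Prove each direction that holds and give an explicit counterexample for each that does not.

Not equivalent: only (⇐) holds.

Forward direction. This fails: take s = 2. Certainly 2 ∣ 2, but 10 ∤ 2.

Converse. Suppose 10 ∣ s and 11 ∣ s. Any common multiple of 10 and 11 is a multiple of their lcm; here gcd(10, 11) = 1, so lcm(10, 11) = 10·11 = 110, so 110 ∣ s. Since 2 ∣ 110, it follows that 2 ∣ s.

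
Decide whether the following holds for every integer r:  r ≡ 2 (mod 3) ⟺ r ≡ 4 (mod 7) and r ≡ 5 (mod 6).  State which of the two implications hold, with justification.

(⇒) fails; (⇐) holds.

Forward direction. This fails: r = 32 gives 32 ≡ 2 (mod 3) but 32 ≡ 2 (mod 6), so the conjunction on the right does not hold.

Converse. If r ≡ 4 (mod 7) and r ≡ 5 (mod 6), then by the Chinese remainder theorem r ≡ 11 (mod 42). Since 11 ≡ 2 (mod 3) and 3 ∣ 42, we get r ≡ 2 (mod 3).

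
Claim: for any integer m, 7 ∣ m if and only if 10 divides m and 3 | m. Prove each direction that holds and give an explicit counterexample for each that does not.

Both directions fail.

Forward direction. This fails: take m = 7. Certainly 7 ∣ 7, but 10 ∤ 7.

Converse. This fails: take m = 30. Both 10 ∣ 30 and 3 ∣ 30, yet 30 is not a multiple of 7 (since 30 = 4·7 + 2), so 7 ∤ 30.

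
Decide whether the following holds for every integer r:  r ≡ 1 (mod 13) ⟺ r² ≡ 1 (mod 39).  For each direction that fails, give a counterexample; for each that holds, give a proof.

Neither direction holds.

(⟹) This fails: take r = 27. Then 27 ≡ 1 (mod 13), but 27² = 729 ≡ 27 (mod 39), not 1.

(⟸) This fails: take r = 25. Then 25² = 625 ≡ 1 (mod 39), yet 25 ≡ 12 (mod 13), not 1.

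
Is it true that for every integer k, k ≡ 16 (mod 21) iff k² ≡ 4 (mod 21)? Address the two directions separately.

(⇒) Suppose k ≡ 16 (mod 21). Write k = 21j + 16. Then (21j + 16)² = 441j² + 672j + 256 = 21(21j² + 32j + 12) + 4, so k² ≡ 4 (mod 21).

(⇐) This fails: take k = 2. Then 2² = 4 ≡ 4 (mod 21), yet 2 ≡ 2 (mod 21), not 16.

Not equivalent: only (⇒) holds.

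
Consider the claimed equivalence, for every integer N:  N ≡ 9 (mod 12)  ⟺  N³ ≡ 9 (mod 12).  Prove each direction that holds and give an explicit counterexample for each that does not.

(⟹) Suppose N ≡ 9 (mod 12). Write N = 12j + 9. Then (12j + 9)³ = 1728j³ + 3888j² + 2916j + 729 = 12(144j³ + 324j² + 243j + 60) + 9, so N³ ≡ 9 (mod 12).

(⟸) Conversely, suppose N³ ≡ 9 (mod 12). The only residue r in {0, …, 11} with r³ ≡ 9 (mod 12) is r = 9, so N ≡ 9 (mod 12).

Both directions hold; the statement is true.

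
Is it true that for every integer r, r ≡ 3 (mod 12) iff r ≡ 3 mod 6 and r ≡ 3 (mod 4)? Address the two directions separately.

The biconditional holds.

(⇒) Suppose r ≡ 3 (mod 12); write r = 12j + 3. Since 6 ∣ 12, reducing mod 6 gives r ≡ 3 (mod 6); since 4 ∣ 12, reducing mod 4 gives r ≡ 3 (mod 4).

(⇐) Conversely, if r ≡ 3 (mod 6) and r ≡ 3 (mod 4), then by the Chinese remainder theorem r ≡ 3 (mod 12). This is exactly r ≡ 3 (mod 12).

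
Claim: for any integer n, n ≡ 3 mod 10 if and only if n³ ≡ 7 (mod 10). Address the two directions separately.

[⇒] Suppose n ≡ 3 mod 10. Write n = 10j + 3. Then (10j + 3)³ = 1000j³ + 900j² + 270j + 27 = 10(100j³ + 90j² + 27j + 2) + 7, so n³ ≡ 7 (mod 10).

[⇐] Conversely, suppose n³ ≡ 7 (mod 10). The only residue r in {0, …, 9} with r³ ≡ 7 (mod 10) is r = 3, so n ≡ 3 (mod 10).

Both directions hold.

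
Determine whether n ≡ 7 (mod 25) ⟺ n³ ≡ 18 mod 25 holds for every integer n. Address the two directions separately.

Both directions hold.

[⇐] Suppose n³ ≡ 18 (mod 25). The only residue r in {0, …, 24} with r³ ≡ 18 (mod 25) is r = 7, so n ≡ 7 (mod 25).

[⇒] Suppose n ≡ 7 (mod 25). Write n = 25j + 7. Then (25j + 7)³ = 15625j³ + 13125j² + 3675j + 343 = 25(625j³ + 525j² + 147j + 13) + 18, so n³ ≡ 18 (mod 25).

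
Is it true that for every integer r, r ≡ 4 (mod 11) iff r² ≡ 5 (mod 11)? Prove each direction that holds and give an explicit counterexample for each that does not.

[⇐] This fails: take r = 7. Then 7² = 49 ≡ 5 (mod 11), yet 7 ≡ 7 (mod 11), not 4.

[⇒] Suppose r ≡ 4 (mod 11). Write r = 11j + 4. Then (11j + 4)² = 121j² + 88j + 16 = 11(11j² + 8j + 1) + 5, so r² ≡ 5 (mod 11).

(⇒) holds; (⇐) fails.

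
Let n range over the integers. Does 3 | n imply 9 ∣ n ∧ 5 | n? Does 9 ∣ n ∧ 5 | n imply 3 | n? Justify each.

Only the converse holds.

(→) This fails: take n = 3. Certainly 3 ∣ 3, but 9 ∤ 3.

(←) Suppose 9 ∣ n and 5 ∣ n. Any common multiple of 9 and 5 is a multiple of their lcm; here gcd(9, 5) = 1, so lcm(9, 5) = 9·5 = 45, so 45 ∣ n. Since 3 ∣ 45, it follows that 3 ∣ n.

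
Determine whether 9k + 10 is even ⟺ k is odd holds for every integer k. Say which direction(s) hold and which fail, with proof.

Neither direction holds.

(⇒) This fails: k = 2 gives 9k + 10 = 28, which is even, but 2 is even, not odd.

(⇐) This also fails: k = 7 is odd, but 9k + 10 = 73 is odd, not even.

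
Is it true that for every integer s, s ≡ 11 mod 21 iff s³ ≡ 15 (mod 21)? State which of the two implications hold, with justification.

(⇒) This fails: take s = 11. Then 11 ≡ 11 (mod 21), but 11³ = 1331 ≡ 8 (mod 21), not 15.

(⇐) This fails: take s = 9. Then 9³ = 729 ≡ 15 (mod 21), yet 9 ≡ 9 (mod 21), not 11.

(⇒) fails and (⇐) fails.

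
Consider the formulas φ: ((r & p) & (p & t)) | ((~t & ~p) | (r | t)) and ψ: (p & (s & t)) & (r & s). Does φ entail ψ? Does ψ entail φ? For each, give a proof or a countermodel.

[⇐] Assume the antecedent. If t is true, the consequent reduces to true regardless of the other variables. If t is false, the antecedent cannot hold. Either way the consequent holds.

[⇒] This fails. Under t = F, p = F, r = F, s = F, the left side is true but the right side is false.

Not equivalent: only (⇐) holds.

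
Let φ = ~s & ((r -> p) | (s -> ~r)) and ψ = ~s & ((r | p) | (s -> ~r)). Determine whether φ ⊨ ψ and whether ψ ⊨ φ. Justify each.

Both directions hold; the statement is true.

Forward direction. Assume the antecedent. If p is true, the antecedent forces (p = T, r = F, s = F) or (p = T, r = T, s = F), and ~s & ((r | p) | (s -> ~r)) holds there. If p is false, the antecedent forces (p = F, r = F, s = F) or (p = F, r = T, s = F), and ~s & ((r | p) | (s -> ~r)) holds there. Either way ~s & ((r | p) | (s -> ~r)) holds.

Converse. Assume the antecedent. If p is true, the antecedent forces (p = T, r = F, s = F) or (p = T, r = T, s = F), and ~s & ((r -> p) | (s -> ~r)) holds there. If p is false, the antecedent forces (p = F, r = F, s = F) or (p = F, r = T, s = F), and ~s & ((r -> p) | (s -> ~r)) holds there. Either way ~s & ((r -> p) | (s -> ~r)) holds.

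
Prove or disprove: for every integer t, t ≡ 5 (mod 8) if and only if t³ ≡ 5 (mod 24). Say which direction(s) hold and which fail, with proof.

Only the converse holds.

[⇒] This fails: take t = 13. Then 13 ≡ 5 (mod 8), but 13³ = 2197 ≡ 13 (mod 24), not 5.

[⇐] Conversely, the residues r modulo 24 with r³ ≡ 5 (mod 24) are exactly {5}, and each is ≡ 5 (mod 8).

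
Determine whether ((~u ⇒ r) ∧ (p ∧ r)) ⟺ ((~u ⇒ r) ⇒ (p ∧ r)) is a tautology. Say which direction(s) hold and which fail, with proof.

(→) Assume the antecedent. If r is true, the antecedent forces (r = T, u = F, p = T) or (r = T, u = T, p = T), and (~u ⇒ r) ⇒ (p ∧ r) holds there. If r is false, the antecedent cannot hold. Either way (~u ⇒ r) ⇒ (p ∧ r) holds.

(←) This fails. Under r = F, u = F, p = F, the left side is false but the right side is true.

Only the forward direction holds.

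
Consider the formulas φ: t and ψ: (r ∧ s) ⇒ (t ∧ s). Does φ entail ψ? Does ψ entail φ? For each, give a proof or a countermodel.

(→) Assume the antecedent. If t is true, (r ∧ s) ⇒ (t ∧ s) reduces to true regardless of the other variables. If t is false, the antecedent cannot hold. Either way (r ∧ s) ⇒ (t ∧ s) holds.

(←) This fails. Under t = F, r = F, s = F, the left side is false but the right side is true.

(⇒) holds; (⇐) fails.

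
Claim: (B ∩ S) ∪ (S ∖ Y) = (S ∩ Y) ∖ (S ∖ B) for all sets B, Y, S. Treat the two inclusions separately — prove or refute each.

Forward inclusion. This inclusion fails. Take B = ∅, Y = ∅, S = {1}; then 1 ∈ (B ∩ S) ∪ (S ∖ Y) but 1 ∉ (S ∩ Y) ∖ (S ∖ B).

Reverse inclusion. Let x ∈ (S ∩ Y) ∖ (S ∖ B). Then x ∈ B ∩ Y ∩ S, from which x ∈ (B ∩ S) ∪ (S ∖ Y).

The sets are not equal: only the reverse inclusion holds.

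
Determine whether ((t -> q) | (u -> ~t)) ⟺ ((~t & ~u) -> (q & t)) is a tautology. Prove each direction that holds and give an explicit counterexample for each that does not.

Neither implication holds.

Forward direction. This fails. Under u = F, q = F, t = F, the left side is true but the right side is false.

Converse. This fails. Under u = T, q = F, t = T, the left side is false but the right side is true.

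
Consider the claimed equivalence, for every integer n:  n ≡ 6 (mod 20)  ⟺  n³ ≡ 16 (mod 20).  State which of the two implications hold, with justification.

(⇒) holds; (⇐) fails.

(⟹) Suppose n ≡ 6 (mod 20). Write n = 20j + 6. Then (20j + 6)³ = 8000j³ + 7200j² + 2160j + 216 = 20(400j³ + 360j² + 108j + 10) + 16, so n³ ≡ 16 (mod 20).

(⟸) This fails: take n = 16. Then 16³ = 4096 ≡ 16 (mod 20), yet 16 ≡ 16 (mod 20), not 6.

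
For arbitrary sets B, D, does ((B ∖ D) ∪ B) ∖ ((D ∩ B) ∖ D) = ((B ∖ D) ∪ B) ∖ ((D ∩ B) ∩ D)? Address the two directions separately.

Forward inclusion. This inclusion fails. Take B = {1}, D = {1}; then 1 ∈ ((B ∖ D) ∪ B) ∖ ((D ∩ B) ∖ D) but 1 ∉ ((B ∖ D) ∪ B) ∖ ((D ∩ B) ∩ D).

Reverse inclusion. Let x ∈ ((B ∖ D) ∪ B) ∖ ((D ∩ B) ∩ D). Then x ∈ B and x ∉ D, from which x ∈ ((B ∖ D) ∪ B) ∖ ((D ∩ B) ∖ D).

The sets are not equal: only the reverse inclusion holds.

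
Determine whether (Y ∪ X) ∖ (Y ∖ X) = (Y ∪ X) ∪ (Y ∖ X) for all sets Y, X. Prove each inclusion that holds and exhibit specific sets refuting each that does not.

(⊆) Let x ∈ (Y ∪ X) ∖ (Y ∖ X). Then either x ∈ X and x ∉ Y; or x ∈ Y ∩ X. In each case x ∈ (Y ∪ X) ∪ (Y ∖ X), so (Y ∪ X) ∖ (Y ∖ X) ⊆ (Y ∪ X) ∪ (Y ∖ X).

(⊇) This inclusion fails. Take Y = {1}, X = ∅; then 1 ∈ (Y ∪ X) ∪ (Y ∖ X) but 1 ∉ (Y ∪ X) ∖ (Y ∖ X).

Only the forward inclusion holds.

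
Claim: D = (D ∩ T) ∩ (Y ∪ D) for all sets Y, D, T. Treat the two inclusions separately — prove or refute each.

(⊆) This inclusion fails. Take Y = ∅, D = {1}, T = ∅; then 1 ∈ D but 1 ∉ (D ∩ T) ∩ (Y ∪ D).

(⊇) Let x ∈ (D ∩ T) ∩ (Y ∪ D). Then either x ∈ D ∩ T and x ∉ Y; or x ∈ Y ∩ D ∩ T. In each case x ∈ D, so (D ∩ T) ∩ (Y ∪ D) ⊆ D.

(⊆) fails; (⊇) holds.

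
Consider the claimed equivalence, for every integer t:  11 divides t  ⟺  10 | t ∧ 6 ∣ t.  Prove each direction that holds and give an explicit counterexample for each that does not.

Neither implication holds.

Forward direction. This fails: take t = 11. Certainly 11 ∣ 11, but 10 ∤ 11.

Converse. This fails: take t = 30. Both 10 ∣ 30 and 6 ∣ 30, yet 30 is not a multiple of 11 (since 30 = 2·11 + 8), so 11 ∤ 30.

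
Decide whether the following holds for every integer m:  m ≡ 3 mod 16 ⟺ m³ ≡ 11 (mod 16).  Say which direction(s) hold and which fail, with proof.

Equivalent; both directions hold.

Forward direction. Suppose m ≡ 3 mod 16. Write m = 16j + 3. Then (16j + 3)³ = 4096j³ + 2304j² + 432j + 27 = 16(256j³ + 144j² + 27j + 1) + 11, so m³ ≡ 11 (mod 16).

Converse. Suppose m³ ≡ 11 (mod 16). The only residue r in {0, …, 15} with r³ ≡ 11 (mod 16) is r = 3, so m ≡ 3 (mod 16).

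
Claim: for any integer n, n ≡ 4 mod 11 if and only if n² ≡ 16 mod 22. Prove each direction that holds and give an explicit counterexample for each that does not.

(→) This fails: take n = 15. Then 15 ≡ 4 (mod 11), but 15² = 225 ≡ 5 (mod 22), not 16.

(←) This fails: take n = 18. Then 18² = 324 ≡ 16 (mod 22), yet 18 ≡ 7 (mod 11), not 4.

Neither direction holds.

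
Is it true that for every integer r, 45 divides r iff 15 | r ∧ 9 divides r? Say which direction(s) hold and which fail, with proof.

(⇒) If 45 ∣ r, write r = 45q. Since 45 = 3·15, r = 15·(3q), so 15 ∣ r; and since 45 = 5·9, r = 9·(5q), so 9 ∣ r.

(⇐) Suppose 15 ∣ r and 9 ∣ r. Any common multiple of 15 and 9 is a multiple of their lcm; here lcm(15, 9) = 15·9/gcd(15, 9) = 135/3 = 45, so 45 ∣ r.

Equivalent; both directions hold.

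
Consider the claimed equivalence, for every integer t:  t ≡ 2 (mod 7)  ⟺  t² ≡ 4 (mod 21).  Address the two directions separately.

Both directions fail.

(→) This fails: take t = 9. Then 9 ≡ 2 (mod 7), but 9² = 81 ≡ 18 (mod 21), not 4.

(←) This fails: take t = 5. Then 5² = 25 ≡ 4 (mod 21), yet 5 ≡ 5 (mod 7), not 2.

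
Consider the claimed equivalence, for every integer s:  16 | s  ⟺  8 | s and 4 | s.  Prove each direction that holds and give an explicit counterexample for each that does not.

Not equivalent: only (⇒) holds.

(⟸) This fails: take s = 8. Both 8 ∣ 8 and 4 ∣ 8, yet 8 is not a multiple of 16 (since 8 = 0·16 + 8), so 16 ∤ 8.

(⟹) If 16 ∣ s, write s = 16q. Since 16 = 2·8, s = 8·(2q), so 8 ∣ s; and since 16 = 4·4, s = 4·(4q), so 4 ∣ s.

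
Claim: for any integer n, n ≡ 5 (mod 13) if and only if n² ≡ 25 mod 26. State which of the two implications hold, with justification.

Both directions fail.

(⟹) This fails: take n = 18. Then 18 ≡ 5 (mod 13), but 18² = 324 ≡ 12 (mod 26), not 25.

(⟸) This fails: take n = 21. Then 21² = 441 ≡ 25 (mod 26), yet 21 ≡ 8 (mod 13), not 5.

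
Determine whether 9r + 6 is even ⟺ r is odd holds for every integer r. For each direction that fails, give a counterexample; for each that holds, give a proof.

[⇒] This fails: r = 6 gives 9r + 6 = 60, which is even, but 6 is even, not odd.

[⇐] This also fails: r = 3 is odd, but 9r + 6 = 33 is odd, not even.

Neither implication holds.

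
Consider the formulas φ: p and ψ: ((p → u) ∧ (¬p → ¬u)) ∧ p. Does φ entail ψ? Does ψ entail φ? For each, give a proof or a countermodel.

Forward direction. This fails. Under u = F, p = T, the left side is true but the right side is false.

Converse. Assume the antecedent. If u is true, the antecedent forces (u = T, p = T), and p holds there. If u is false, the antecedent cannot hold. Either way p holds.

Not equivalent: only (⇐) holds.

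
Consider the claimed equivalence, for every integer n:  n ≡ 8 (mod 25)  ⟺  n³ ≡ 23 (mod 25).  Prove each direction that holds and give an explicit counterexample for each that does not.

[⇒] This fails: take n = 8. Then 8 ≡ 8 (mod 25), but 8³ = 512 ≡ 12 (mod 25), not 23.

[⇐] This fails: take n = 22. Then 22³ = 10648 ≡ 23 (mod 25), yet 22 ≡ 22 (mod 25), not 8.

Both directions fail.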